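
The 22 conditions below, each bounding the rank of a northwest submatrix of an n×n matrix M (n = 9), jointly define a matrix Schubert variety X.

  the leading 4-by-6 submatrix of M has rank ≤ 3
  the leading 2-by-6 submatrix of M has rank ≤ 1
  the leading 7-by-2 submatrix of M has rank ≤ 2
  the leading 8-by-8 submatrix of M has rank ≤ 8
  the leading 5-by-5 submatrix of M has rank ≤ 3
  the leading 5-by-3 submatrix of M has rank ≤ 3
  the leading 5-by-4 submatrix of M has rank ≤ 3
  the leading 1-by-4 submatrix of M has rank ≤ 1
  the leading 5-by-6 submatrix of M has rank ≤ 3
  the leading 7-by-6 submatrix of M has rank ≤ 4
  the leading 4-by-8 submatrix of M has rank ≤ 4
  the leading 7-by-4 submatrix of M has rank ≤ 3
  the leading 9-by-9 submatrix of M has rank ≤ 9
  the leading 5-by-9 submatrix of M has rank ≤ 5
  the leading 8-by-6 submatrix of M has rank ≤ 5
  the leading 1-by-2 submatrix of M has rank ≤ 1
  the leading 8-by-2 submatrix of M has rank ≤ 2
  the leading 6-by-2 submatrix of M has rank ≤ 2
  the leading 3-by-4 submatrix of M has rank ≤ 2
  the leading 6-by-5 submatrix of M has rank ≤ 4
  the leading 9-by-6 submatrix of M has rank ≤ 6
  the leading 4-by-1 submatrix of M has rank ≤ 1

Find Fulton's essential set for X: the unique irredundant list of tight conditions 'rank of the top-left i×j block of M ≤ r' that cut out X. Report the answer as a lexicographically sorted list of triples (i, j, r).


Reconstructing r_w from the 22 given conditions:

  R[1]: 1 1 1 1 1 1 1 1 1
  R[2]: 1 1 1 1 1 1 2 2 2
  R[3]: 1 2 2 2 2 2 3 3 3
  R[4]: 1 2 3 3 3 3 4 4 4
  R[5]: 1 2 3 3 3 3 4 5 5
  R[6]: 1 2 3 3 4 4 5 6 6
  R[7]: 1 2 3 3 4 4 5 6 7
  R[8]: 1 2 3 4 5 5 6 7 8
  R[9]: 1 2 3 4 5 6 7 8 9

the unique w with this rank table is (1, 7, 2, 3, 8, 5, 9, 4, 6).

Rothe diagram D(w) (11 cells), 4 SE-corners (essential conditions):

[(2, 6, 1), (5, 6, 3), (7, 4, 3), (7, 6, 4)]


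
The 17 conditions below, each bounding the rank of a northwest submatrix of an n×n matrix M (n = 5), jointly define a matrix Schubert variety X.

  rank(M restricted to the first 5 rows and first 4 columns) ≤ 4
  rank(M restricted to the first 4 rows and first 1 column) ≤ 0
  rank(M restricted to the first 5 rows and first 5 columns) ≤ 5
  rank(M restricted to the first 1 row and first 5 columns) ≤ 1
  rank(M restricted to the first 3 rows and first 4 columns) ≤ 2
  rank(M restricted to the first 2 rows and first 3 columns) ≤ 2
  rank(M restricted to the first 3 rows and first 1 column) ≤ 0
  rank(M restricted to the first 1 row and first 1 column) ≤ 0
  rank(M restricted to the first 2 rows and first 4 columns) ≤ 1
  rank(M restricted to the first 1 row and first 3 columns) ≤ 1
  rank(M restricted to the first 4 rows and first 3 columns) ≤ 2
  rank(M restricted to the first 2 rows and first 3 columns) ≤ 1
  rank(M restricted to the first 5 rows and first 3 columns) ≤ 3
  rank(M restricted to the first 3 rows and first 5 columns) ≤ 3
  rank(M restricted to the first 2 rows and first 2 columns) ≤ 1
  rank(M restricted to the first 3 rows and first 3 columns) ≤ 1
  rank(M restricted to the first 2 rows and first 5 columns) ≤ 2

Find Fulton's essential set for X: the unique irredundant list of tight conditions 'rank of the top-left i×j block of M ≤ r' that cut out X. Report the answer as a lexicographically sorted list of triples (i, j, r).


The tightest implied rank at each (i,j), from the 17 conditions:

  R[1]: 0  1  1  1  1
  R[2]: 0  1  1  1  2
  R[3]: 0  1  1  2  3
  R[4]: 0  1  2  3  4
  R[5]: 1  2  3  4  5

giving w = (2, 5, 4, 3, 1) via Δ²R.

Fulton essential set (3 of the 7 Rothe cells):

[(2, 4, 1), (3, 3, 1), (4, 1, 0)]


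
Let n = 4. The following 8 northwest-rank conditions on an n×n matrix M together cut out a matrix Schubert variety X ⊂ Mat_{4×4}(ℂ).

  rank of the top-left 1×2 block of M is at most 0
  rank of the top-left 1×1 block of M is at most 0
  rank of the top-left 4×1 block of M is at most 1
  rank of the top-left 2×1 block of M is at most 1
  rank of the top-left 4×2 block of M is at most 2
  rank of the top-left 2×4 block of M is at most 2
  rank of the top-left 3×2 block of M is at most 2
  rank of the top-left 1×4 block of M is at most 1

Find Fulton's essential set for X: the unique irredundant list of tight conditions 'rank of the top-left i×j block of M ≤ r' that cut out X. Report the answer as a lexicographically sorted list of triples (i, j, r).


Reconstructing r_w from the 8 given conditions:

  i=1: 0  0  1  1
  i=2: 1  1  2  2
  i=3: 1  2  3  3
  i=4: 1  2  3  4

the unique w with this rank table is (3, 1, 2, 4).

|D(w)|=2, |Ess(w)|=1:

[(1, 2, 0)]


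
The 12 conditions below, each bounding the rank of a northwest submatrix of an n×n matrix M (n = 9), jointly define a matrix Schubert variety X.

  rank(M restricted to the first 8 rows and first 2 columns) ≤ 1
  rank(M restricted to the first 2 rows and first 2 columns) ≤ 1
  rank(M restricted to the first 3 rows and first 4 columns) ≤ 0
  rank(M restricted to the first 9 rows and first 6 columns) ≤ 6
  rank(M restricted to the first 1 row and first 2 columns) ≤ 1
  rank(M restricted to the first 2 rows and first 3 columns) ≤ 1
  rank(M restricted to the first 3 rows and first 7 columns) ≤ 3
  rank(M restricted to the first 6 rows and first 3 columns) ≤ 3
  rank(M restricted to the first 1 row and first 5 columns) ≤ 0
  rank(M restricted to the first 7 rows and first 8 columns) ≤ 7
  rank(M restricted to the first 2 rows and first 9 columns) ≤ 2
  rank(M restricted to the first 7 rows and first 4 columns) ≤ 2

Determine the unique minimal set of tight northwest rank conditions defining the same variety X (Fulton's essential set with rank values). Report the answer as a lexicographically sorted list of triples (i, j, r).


Rank table r_w(9×9) implied by the 12 constraints:

  row 1: 0 0 0 0 0 1 1 1 1
  row 2: 0 0 0 0 1 2 2 2 2
  row 3: 0 0 0 0 1 2 3 3 3
  row 4: 1 1 1 1 2 3 4 4 4
  row 5: 1 1 2 2 3 4 5 5 5
  row 6: 1 1 2 2 3 4 5 6 6
  row 7: 1 1 2 2 3 4 5 6 7
  row 8: 1 1 2 3 4 5 6 7 8
  row 9: 1 2 3 4 5 6 7 8 9

so w = (6, 5, 7, 1, 3, 8, 9, 4, 2).

D(w) has 19 cells with 4 SE-corners; essential set:

[(1, 5, 0), (3, 4, 0), (7, 4, 2), (8, 2, 1)]


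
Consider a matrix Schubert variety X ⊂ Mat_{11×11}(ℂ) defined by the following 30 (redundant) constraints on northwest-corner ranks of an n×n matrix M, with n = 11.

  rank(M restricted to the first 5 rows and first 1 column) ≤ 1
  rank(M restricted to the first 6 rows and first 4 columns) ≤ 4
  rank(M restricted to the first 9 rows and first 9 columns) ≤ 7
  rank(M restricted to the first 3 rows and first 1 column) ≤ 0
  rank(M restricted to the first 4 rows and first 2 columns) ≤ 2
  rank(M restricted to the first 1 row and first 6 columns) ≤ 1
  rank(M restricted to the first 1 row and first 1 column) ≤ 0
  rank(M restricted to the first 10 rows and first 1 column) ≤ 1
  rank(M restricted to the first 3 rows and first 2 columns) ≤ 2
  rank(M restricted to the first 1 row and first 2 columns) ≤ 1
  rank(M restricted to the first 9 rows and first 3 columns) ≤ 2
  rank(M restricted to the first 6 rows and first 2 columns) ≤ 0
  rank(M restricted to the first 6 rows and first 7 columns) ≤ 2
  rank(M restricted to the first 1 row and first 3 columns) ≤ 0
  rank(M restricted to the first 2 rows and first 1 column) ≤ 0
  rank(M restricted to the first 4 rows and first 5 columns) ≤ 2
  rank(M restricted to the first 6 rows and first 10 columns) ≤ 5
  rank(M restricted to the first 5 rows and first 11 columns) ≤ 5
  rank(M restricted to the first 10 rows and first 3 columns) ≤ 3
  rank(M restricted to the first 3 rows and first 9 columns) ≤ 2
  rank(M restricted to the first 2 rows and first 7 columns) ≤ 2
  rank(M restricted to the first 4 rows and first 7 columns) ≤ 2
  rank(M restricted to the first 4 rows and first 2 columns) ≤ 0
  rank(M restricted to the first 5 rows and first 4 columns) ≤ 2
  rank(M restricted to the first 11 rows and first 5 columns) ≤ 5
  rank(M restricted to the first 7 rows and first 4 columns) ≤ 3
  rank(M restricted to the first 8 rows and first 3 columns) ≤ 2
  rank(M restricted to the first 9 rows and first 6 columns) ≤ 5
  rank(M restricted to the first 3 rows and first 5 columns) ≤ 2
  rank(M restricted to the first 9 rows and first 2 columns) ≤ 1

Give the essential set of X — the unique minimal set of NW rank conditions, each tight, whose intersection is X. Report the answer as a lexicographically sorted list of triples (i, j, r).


Propagating the 30 rank bounds to every northwest block:

  i=1: 0 0 0 1 1 1 1 1 1 1 1
  i=2: 0 0 1 2 2 2 2 2 2 2 2
  i=3: 0 0 1 2 2 2 2 2 2 3 3
  i=4: 0 0 1 2 2 2 2 3 3 4 4
  i=5: 0 0 1 2 2 2 2 3 4 5 5
  i=6: 0 0 1 2 2 2 2 3 4 5 6
  i=7: 1 1 2 3 3 3 3 4 5 6 7
  i=8: 1 1 2 3 4 4 4 5 6 7 8
  i=9: 1 1 2 3 4 5 5 6 7 8 9
  i=10: 1 2 3 4 5 6 6 7 8 9 10
  i=11: 1 2 3 4 5 6 7 8 9 10 11

second differences of R give the permutation w = (4, 3, 10, 8, 9, 11, 1, 5, 6, 2, 7).

|D(w)|=29, |Ess(w)|=5:

[(1, 3, 0), (3, 9, 2), (6, 2, 0), (6, 7, 2), (9, 2, 1)]


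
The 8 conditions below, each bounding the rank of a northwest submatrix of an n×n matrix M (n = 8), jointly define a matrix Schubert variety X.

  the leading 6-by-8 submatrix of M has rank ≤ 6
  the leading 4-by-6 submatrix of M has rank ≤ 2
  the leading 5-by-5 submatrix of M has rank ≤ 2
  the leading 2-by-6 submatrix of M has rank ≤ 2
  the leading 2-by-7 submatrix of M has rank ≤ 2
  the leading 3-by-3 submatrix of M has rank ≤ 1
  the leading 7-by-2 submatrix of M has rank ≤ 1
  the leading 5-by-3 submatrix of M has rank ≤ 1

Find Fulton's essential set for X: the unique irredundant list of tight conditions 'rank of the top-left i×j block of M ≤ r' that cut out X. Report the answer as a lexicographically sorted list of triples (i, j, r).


Computing R[i][j] = min implied NW-rank bound (n=8, 8 conditions):

  i=1: 1  1  1  1  1  1  1  1
  i=2: 1  1  1  2  2  2  2  2
  i=3: 1  1  1  2  2  2  3  3
  i=4: 1  1  1  2  2  2  3  4
  i=5: 1  1  1  2  2  3  4  5
  i=6: 1  1  2  3  3  4  5  6
  i=7: 1  1  2  3  4  5  6  7
  i=8: 1  2  3  4  5  6  7  8

giving w = (1, 4, 7, 8, 6, 3, 5, 2) via Δ²R.

|D(w)|=15, |Ess(w)|=4:

[(4, 6, 2), (5, 3, 1), (5, 5, 2), (7, 2, 1)]


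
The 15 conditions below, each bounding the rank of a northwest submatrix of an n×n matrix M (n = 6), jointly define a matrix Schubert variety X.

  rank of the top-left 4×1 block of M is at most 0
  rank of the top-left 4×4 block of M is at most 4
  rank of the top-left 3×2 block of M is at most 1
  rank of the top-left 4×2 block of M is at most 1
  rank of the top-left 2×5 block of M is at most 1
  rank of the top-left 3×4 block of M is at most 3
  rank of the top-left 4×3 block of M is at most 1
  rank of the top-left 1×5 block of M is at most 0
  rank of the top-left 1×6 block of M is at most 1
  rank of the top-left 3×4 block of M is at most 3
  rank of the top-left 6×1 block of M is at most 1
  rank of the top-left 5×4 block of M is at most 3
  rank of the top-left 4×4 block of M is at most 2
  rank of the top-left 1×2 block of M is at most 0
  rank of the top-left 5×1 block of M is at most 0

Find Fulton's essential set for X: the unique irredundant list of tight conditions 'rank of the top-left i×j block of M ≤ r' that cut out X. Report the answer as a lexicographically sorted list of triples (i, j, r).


Recovering R(i,j) via the rank-extension bound from the 15 conditions:

  row 1: 0  0  0  0  0  1
  row 2: 0  1  1  1  1  2
  row 3: 0  1  1  2  2  3
  row 4: 0  1  1  2  3  4
  row 5: 0  1  2  3  4  5
  row 6: 1  2  3  4  5  6

reading off 1-entries of Δ²R: w = (6, 2, 4, 5, 3, 1).

3 SE-corners of the 11-cell Rothe diagram give Ess(w):

[(1, 5, 0), (4, 3, 1), (5, 1, 0)]


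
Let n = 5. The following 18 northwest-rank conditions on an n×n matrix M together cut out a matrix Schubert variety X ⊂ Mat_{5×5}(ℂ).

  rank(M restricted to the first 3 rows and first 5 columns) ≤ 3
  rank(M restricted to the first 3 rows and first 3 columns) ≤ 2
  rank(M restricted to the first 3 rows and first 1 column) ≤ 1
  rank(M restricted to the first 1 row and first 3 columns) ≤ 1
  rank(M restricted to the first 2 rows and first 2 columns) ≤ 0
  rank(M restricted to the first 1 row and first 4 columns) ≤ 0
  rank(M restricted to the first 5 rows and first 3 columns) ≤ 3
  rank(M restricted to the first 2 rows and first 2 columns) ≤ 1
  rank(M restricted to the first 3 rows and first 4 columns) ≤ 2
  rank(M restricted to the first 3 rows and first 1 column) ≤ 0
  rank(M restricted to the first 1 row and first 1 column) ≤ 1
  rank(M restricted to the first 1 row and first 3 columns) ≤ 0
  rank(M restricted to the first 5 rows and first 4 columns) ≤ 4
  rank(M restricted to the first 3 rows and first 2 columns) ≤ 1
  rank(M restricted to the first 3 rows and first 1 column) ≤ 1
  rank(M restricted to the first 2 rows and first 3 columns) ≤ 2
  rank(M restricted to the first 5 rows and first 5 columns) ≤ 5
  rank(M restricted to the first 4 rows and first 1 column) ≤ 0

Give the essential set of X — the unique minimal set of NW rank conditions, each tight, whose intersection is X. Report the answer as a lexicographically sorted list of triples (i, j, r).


Rank table r_w(5×5) implied by the 18 constraints:

  i=1: 0, 0, 0, 0, 1
  i=2: 0, 0, 1, 1, 2
  i=3: 0, 1, 2, 2, 3
  i=4: 0, 1, 2, 3, 4
  i=5: 1, 2, 3, 4, 5

second differences of R give the permutation w = (5, 3, 2, 4, 1).

Rothe diagram D(w) (8 cells), 3 SE-corners (essential conditions):

[(1, 4, 0), (2, 2, 0), (4, 1, 0)]


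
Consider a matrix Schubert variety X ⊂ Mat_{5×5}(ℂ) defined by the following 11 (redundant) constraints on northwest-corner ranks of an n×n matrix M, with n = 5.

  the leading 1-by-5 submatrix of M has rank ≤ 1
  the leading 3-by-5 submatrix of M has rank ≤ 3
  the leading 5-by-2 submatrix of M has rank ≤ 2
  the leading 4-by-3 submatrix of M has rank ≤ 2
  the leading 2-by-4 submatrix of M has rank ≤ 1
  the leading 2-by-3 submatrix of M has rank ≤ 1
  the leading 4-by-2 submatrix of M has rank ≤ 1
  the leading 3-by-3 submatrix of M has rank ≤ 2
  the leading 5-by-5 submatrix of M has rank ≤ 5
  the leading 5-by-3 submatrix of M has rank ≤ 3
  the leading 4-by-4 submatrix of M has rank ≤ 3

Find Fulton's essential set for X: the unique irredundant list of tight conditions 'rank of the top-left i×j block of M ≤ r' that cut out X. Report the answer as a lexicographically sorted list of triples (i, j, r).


Computing R[i][j] = min implied NW-rank bound (n=5, 11 conditions):

  row 1: 1, 1, 1, 1, 1
  row 2: 1, 1, 1, 1, 2
  row 3: 1, 1, 2, 2, 3
  row 4: 1, 1, 2, 3, 4
  row 5: 1, 2, 3, 4, 5

reading off 1-entries of Δ²R: w = (1, 5, 3, 4, 2).

Rothe diagram D(w) (5 cells), 2 SE-corners (essential conditions):

[(2, 4, 1), (4, 2, 1)]


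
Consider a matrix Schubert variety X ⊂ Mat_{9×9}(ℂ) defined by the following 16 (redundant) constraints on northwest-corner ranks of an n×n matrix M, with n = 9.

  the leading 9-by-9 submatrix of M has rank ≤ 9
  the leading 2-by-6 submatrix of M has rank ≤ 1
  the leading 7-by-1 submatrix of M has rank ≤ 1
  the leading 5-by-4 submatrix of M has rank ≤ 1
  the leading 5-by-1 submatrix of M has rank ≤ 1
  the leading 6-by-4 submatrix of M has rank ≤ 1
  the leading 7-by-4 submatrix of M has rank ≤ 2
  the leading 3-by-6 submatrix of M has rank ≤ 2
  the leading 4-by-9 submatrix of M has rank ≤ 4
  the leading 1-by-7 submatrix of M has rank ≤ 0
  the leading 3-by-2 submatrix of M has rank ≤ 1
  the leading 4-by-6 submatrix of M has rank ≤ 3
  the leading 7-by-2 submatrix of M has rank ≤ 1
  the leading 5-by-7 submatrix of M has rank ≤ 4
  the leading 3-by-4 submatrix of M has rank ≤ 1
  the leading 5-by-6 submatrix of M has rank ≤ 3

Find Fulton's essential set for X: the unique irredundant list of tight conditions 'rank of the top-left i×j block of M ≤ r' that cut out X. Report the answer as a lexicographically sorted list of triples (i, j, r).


The tightest implied rank at each (i,j), from the 16 conditions:

  row 1: 0 0 0 0 0 0 0 1 1
  row 2: 1 1 1 1 1 1 1 2 2
  row 3: 1 1 1 1 2 2 2 3 3
  row 4: 1 1 1 1 2 3 3 4 4
  row 5: 1 1 1 1 2 3 4 5 5
  row 6: 1 1 1 1 2 3 4 5 6
  row 7: 1 1 2 2 3 4 5 6 7
  row 8: 1 2 3 3 4 5 6 7 8
  row 9: 1 2 3 4 5 6 7 8 9

reading off 1-entries of Δ²R: w = (8, 1, 5, 6, 7, 9, 3, 2, 4).

|D(w)|=20, |Ess(w)|=3:

[(1, 7, 0), (6, 4, 1), (7, 2, 1)]


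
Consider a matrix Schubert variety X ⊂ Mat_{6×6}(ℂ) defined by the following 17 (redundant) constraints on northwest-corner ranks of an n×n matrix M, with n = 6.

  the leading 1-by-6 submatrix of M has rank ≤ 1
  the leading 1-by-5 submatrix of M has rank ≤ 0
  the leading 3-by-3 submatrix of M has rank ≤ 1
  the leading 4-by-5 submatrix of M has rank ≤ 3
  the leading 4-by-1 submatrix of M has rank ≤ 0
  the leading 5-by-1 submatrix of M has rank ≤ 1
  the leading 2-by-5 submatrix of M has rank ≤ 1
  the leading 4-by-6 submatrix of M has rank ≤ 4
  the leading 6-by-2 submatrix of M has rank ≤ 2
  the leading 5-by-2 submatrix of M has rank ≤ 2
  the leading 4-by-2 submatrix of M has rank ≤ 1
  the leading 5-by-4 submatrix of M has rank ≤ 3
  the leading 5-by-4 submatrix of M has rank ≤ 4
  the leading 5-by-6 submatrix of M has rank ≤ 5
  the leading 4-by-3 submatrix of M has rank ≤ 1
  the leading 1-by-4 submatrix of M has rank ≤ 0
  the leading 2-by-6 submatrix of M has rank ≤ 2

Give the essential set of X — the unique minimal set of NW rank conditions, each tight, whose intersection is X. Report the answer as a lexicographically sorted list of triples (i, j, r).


Recovering R(i,j) via the rank-extension bound from the 17 conditions:

  row 1: 0 0 0 0 0 1
  row 2: 0 1 1 1 1 2
  row 3: 0 1 1 2 2 3
  row 4: 0 1 1 2 3 4
  row 5: 1 2 2 3 4 5
  row 6: 1 2 3 4 5 6

so w = (6, 2, 4, 5, 1, 3).

|D(w)|=10, |Ess(w)|=3:

[(1, 5, 0), (4, 1, 0), (4, 3, 1)]


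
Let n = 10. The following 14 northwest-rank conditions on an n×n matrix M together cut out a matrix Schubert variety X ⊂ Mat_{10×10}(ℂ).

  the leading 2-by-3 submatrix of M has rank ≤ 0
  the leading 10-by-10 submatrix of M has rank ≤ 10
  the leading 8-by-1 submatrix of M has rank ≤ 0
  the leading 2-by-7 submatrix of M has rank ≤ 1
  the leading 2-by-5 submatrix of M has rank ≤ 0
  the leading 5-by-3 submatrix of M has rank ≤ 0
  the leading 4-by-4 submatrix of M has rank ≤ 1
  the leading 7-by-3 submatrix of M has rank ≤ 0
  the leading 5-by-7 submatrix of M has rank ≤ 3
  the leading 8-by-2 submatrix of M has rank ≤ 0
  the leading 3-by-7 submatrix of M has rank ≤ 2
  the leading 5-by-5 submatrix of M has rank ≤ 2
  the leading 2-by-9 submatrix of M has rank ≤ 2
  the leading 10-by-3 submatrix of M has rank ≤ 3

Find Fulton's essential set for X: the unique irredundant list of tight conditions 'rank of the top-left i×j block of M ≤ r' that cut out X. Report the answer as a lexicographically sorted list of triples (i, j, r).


Reconstructing r_w from the 14 given conditions:

  i=1: 0, 0, 0, 0, 0, 1, 1, 1, 1, 1
  i=2: 0, 0, 0, 0, 0, 1, 1, 2, 2, 2
  i=3: 0, 0, 0, 1, 1, 2, 2, 3, 3, 3
  i=4: 0, 0, 0, 1, 2, 3, 3, 4, 4, 4
  i=5: 0, 0, 0, 1, 2, 3, 3, 4, 5, 5
  i=6: 0, 0, 0, 1, 2, 3, 4, 5, 6, 6
  i=7: 0, 0, 0, 1, 2, 3, 4, 5, 6, 7
  i=8: 0, 0, 1, 2, 3, 4, 5, 6, 7, 8
  i=9: 1, 1, 2, 3, 4, 5, 6, 7, 8, 9
  i=10: 1, 2, 3, 4, 5, 6, 7, 8, 9, 10

second differences of R give the permutation w = (6, 8, 4, 5, 9, 7, 10, 3, 1, 2).

Fulton essential set (5 of the 29 Rothe cells):

[(2, 5, 0), (2, 7, 1), (5, 7, 3), (7, 3, 0), (8, 2, 0)]


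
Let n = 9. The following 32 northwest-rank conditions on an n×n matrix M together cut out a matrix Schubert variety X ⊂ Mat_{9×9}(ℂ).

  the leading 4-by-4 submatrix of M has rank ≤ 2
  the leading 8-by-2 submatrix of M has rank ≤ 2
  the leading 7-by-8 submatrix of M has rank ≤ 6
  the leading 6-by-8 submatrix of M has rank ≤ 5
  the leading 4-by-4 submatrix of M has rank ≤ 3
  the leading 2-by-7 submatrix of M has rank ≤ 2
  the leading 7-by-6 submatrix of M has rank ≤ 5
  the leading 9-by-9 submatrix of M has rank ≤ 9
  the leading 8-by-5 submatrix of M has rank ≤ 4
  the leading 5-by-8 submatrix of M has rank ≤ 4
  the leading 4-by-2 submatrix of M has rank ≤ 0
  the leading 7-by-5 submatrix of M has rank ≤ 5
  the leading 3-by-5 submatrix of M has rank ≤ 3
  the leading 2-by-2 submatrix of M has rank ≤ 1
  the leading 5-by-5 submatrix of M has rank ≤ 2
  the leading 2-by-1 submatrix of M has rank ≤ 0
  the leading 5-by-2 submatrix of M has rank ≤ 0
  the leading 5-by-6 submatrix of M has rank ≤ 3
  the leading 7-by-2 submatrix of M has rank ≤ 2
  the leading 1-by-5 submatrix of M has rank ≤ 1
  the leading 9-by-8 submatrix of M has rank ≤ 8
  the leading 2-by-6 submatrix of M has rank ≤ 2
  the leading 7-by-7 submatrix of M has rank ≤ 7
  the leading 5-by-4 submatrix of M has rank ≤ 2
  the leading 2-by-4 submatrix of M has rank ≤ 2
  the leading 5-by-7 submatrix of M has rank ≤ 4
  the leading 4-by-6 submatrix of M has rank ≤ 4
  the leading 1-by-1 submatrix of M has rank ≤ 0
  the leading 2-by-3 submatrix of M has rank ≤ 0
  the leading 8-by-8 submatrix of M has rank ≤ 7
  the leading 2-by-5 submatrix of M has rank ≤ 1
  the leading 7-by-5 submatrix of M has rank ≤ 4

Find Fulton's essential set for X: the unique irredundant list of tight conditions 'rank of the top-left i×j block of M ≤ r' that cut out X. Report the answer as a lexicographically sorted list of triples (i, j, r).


Rank table r_w(9×9) implied by the 32 constraints:

  R[1]: 0, 0, 0, 1, 1, 1, 1, 1, 1
  R[2]: 0, 0, 0, 1, 1, 2, 2, 2, 2
  R[3]: 0, 0, 1, 2, 2, 3, 3, 3, 3
  R[4]: 0, 0, 1, 2, 2, 3, 4, 4, 4
  R[5]: 0, 0, 1, 2, 2, 3, 4, 4, 5
  R[6]: 1, 1, 2, 3, 3, 4, 5, 5, 6
  R[7]: 1, 2, 3, 4, 4, 5, 6, 6, 7
  R[8]: 1, 2, 3, 4, 4, 5, 6, 7, 8
  R[9]: 1, 2, 3, 4, 5, 6, 7, 8, 9

so w = (4, 6, 3, 7, 9, 1, 2, 8, 5).

D(w) has 17 cells with 6 SE-corners; essential set:

[(2, 3, 0), (2, 5, 1), (5, 2, 0), (5, 5, 2), (5, 8, 4), (8, 5, 4)]


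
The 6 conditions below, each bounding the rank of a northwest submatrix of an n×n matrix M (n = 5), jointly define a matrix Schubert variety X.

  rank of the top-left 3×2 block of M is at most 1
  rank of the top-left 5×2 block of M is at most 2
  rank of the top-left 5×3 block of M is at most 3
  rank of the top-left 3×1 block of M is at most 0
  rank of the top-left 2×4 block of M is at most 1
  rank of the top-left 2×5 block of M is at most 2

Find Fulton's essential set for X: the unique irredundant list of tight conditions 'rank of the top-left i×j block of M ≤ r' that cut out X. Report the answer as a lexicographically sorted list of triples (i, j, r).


Rank table r_w(5×5) implied by the 6 constraints:

  row 1: 0  1  1  1  1
  row 2: 0  1  1  1  2
  row 3: 0  1  2  2  3
  row 4: 1  2  3  3  4
  row 5: 1  2  3  4  5

hence w(1..5) = (2, 5, 3, 1, 4).

ℓ(w)=5; the 2 essential cells (i,j,r):

[(2, 4, 1), (3, 1, 0)]


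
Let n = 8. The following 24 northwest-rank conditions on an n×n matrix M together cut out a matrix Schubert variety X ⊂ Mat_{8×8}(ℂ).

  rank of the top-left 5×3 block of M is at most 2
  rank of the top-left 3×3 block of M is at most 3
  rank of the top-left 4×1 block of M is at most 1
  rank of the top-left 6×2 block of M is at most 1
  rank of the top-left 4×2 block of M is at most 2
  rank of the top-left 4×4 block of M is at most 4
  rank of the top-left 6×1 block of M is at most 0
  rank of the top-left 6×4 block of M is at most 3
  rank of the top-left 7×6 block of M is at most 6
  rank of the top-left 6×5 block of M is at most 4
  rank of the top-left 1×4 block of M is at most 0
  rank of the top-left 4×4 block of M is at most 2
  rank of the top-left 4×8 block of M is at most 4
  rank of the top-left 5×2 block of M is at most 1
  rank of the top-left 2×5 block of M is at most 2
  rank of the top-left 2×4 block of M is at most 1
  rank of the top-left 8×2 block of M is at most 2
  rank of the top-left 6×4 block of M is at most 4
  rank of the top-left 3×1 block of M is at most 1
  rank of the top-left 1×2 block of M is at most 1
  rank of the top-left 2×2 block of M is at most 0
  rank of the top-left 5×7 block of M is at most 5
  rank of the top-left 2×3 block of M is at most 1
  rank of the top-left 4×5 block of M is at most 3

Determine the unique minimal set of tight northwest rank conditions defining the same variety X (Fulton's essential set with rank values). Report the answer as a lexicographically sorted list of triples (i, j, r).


Recovering R(i,j) via the rank-extension bound from the 24 conditions:

  row 1: 0 0 0 0 1 1 1 1
  row 2: 0 0 1 1 2 2 2 2
  row 3: 0 1 2 2 3 3 3 3
  row 4: 0 1 2 2 3 4 4 4
  row 5: 0 1 2 3 4 5 5 5
  row 6: 0 1 2 3 4 5 6 6
  row 7: 1 2 3 4 5 6 7 7
  row 8: 1 2 3 4 5 6 7 8

the unique w with this rank table is (5, 3, 2, 6, 4, 7, 1, 8).

ℓ(w)=11; the 4 essential cells (i,j,r):

[(1, 4, 0), (2, 2, 0), (4, 4, 2), (6, 1, 0)]


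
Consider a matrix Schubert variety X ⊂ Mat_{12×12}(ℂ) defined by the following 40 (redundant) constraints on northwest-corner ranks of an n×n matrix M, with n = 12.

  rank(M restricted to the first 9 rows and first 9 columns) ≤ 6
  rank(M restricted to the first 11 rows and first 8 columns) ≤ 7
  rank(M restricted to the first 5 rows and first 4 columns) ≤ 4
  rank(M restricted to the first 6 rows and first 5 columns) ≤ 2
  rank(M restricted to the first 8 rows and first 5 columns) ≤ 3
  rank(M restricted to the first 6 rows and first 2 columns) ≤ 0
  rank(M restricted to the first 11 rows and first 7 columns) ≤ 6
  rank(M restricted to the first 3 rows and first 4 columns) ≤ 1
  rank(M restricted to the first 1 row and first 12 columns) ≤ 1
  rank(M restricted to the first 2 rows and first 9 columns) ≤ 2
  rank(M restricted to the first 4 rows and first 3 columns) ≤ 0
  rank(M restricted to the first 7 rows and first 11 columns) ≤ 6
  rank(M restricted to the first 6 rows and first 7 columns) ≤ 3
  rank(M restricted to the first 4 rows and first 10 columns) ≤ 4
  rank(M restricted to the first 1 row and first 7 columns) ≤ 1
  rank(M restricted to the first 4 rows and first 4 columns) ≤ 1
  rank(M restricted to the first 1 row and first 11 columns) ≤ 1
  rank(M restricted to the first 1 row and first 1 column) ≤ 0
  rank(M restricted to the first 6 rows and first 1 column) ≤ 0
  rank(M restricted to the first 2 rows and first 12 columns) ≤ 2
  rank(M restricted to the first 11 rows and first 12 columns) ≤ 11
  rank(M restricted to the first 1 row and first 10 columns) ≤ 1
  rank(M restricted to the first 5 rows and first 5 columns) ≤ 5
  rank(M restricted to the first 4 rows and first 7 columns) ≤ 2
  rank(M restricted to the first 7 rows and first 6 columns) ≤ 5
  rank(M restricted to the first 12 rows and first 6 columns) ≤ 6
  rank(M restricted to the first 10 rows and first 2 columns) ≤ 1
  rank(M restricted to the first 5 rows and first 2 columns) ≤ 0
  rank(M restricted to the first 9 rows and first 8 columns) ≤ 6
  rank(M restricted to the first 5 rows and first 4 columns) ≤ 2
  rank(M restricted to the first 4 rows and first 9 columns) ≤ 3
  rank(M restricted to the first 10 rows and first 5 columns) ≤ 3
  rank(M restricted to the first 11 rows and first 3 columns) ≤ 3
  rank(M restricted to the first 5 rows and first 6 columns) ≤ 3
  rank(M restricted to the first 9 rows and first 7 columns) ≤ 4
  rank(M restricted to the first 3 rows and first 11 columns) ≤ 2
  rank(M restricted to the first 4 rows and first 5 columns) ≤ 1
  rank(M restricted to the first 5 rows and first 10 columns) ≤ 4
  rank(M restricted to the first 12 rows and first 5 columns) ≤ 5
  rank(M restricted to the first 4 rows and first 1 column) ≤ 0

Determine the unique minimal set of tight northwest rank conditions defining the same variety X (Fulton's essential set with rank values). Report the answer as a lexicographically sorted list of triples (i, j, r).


Rank table r_w(12×12) implied by the 40 constraints:

  R[1]: 0 0 0 1 1 1 1 1 1 1 1 1
  R[2]: 0 0 0 1 1 2 2 2 2 2 2 2
  R[3]: 0 0 0 1 1 2 2 2 2 2 2 3
  R[4]: 0 0 0 1 1 2 2 3 3 3 3 4
  R[5]: 0 0 1 2 2 3 3 4 4 4 4 5
  R[6]: 0 0 1 2 2 3 3 4 5 5 5 6
  R[7]: 1 1 2 3 3 4 4 5 6 6 6 7
  R[8]: 1 1 2 3 3 4 4 5 6 7 7 8
  R[9]: 1 1 2 3 3 4 4 5 6 7 8 9
  R[10]: 1 1 2 3 3 4 5 6 7 8 9 10
  R[11]: 1 2 3 4 4 5 6 7 8 9 10 11
  R[12]: 1 2 3 4 5 6 7 8 9 10 11 12

second differences of R give the permutation w = (4, 6, 12, 8, 3, 9, 1, 10, 11, 7, 2, 5).

D(w) has 35 cells with 10 SE-corners; essential set:

[(3, 11, 2), (4, 3, 0), (4, 5, 1), (4, 7, 2), (6, 2, 0), (6, 5, 2), (6, 7, 3), (9, 7, 4), (10, 2, 1), (10, 5, 3)]


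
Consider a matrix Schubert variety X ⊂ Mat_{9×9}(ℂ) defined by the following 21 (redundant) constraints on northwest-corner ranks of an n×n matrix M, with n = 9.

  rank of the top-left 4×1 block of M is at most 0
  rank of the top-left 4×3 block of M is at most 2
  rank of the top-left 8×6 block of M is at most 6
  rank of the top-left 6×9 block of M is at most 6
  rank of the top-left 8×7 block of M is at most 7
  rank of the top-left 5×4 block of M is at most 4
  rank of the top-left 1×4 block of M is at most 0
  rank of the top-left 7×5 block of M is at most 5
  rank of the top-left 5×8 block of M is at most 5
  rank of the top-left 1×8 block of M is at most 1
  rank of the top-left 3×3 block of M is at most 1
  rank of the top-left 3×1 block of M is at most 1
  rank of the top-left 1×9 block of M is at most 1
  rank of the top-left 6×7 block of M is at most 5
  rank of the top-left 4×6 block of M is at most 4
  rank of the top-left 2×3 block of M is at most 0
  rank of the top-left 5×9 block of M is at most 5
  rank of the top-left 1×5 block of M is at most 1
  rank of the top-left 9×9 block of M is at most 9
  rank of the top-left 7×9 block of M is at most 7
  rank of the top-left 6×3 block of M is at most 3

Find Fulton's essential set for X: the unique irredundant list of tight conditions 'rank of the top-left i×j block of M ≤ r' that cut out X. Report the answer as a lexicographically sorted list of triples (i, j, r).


Reconstructing r_w from the 21 given conditions:

  R[1]: 0 | 0 | 0 | 0 | 1 | 1 | 1 | 1 | 1
  R[2]: 0 | 0 | 0 | 1 | 2 | 2 | 2 | 2 | 2
  R[3]: 0 | 1 | 1 | 2 | 3 | 3 | 3 | 3 | 3
  R[4]: 0 | 1 | 2 | 3 | 4 | 4 | 4 | 4 | 4
  R[5]: 1 | 2 | 3 | 4 | 5 | 5 | 5 | 5 | 5
  R[6]: 1 | 2 | 3 | 4 | 5 | 5 | 5 | 6 | 6
  R[7]: 1 | 2 | 3 | 4 | 5 | 6 | 6 | 7 | 7
  R[8]: 1 | 2 | 3 | 4 | 5 | 6 | 7 | 8 | 8
  R[9]: 1 | 2 | 3 | 4 | 5 | 6 | 7 | 8 | 9

reading off 1-entries of Δ²R: w = (5, 4, 2, 3, 1, 8, 6, 7, 9).

Fulton essential set (4 of the 11 Rothe cells):

[(1, 4, 0), (2, 3, 0), (4, 1, 0), (6, 7, 5)]


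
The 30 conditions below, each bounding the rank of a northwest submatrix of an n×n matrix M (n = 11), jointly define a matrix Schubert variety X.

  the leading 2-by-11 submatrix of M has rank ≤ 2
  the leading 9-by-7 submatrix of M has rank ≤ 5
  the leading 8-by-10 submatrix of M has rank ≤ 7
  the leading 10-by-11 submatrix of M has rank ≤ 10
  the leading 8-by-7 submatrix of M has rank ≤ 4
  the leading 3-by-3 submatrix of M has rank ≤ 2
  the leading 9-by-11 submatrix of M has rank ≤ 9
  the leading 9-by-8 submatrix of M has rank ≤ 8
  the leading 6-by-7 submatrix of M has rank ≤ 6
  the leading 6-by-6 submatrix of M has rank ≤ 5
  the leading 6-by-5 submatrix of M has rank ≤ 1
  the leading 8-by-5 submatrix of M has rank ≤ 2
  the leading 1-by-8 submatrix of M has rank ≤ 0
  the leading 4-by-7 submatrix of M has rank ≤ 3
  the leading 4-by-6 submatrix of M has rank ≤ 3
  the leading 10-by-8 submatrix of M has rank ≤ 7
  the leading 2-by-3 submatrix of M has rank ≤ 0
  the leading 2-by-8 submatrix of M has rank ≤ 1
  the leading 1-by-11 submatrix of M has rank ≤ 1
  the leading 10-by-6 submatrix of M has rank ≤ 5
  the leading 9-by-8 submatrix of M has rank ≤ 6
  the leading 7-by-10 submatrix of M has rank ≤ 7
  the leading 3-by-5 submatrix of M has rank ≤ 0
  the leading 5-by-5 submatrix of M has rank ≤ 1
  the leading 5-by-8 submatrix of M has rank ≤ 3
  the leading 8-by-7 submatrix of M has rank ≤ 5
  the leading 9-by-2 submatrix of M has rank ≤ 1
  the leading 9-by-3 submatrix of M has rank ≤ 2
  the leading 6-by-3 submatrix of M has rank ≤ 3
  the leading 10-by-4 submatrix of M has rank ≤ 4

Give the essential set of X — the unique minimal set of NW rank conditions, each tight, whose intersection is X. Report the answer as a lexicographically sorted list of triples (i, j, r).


Reconstructing r_w from the 30 given conditions:

  row 1: 0  0  0  0  0  0  0  0  1  1  1
  row 2: 0  0  0  0  0  1  1  1  2  2  2
  row 3: 0  0  0  0  0  1  2  2  3  3  3
  row 4: 1  1  1  1  1  2  3  3  4  4  4
  row 5: 1  1  1  1  1  2  3  3  4  5  5
  row 6: 1  1  1  1  1  2  3  4  5  6  6
  row 7: 1  1  2  2  2  3  4  5  6  7  7
  row 8: 1  1  2  2  2  3  4  5  6  7  8
  row 9: 1  1  2  3  3  4  5  6  7  8  9
  row 10: 1  2  3  4  4  5  6  7  8  9  10
  row 11: 1  2  3  4  5  6  7  8  9  10  11

giving w = (9, 6, 7, 1, 10, 8, 3, 11, 4, 2, 5) via Δ²R.

ℓ(w)=32; the 6 essential cells (i,j,r):

[(1, 8, 0), (3, 5, 0), (5, 8, 3), (6, 5, 1), (8, 5, 2), (9, 2, 1)]


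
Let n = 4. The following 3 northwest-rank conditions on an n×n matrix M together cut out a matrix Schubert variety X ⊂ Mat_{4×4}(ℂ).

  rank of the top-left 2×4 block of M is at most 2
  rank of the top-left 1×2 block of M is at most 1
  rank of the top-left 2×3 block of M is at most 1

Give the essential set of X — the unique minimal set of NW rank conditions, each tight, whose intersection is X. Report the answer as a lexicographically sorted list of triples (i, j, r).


The tightest implied rank at each (i,j), from the 3 conditions:

  i=1: 1, 1, 1, 1
  i=2: 1, 1, 1, 2
  i=3: 1, 2, 2, 3
  i=4: 1, 2, 3, 4

hence w(1..4) = (1, 4, 2, 3).

D(w) has 2 cells with 1 SE-corner; essential set:

[(2, 3, 1)]


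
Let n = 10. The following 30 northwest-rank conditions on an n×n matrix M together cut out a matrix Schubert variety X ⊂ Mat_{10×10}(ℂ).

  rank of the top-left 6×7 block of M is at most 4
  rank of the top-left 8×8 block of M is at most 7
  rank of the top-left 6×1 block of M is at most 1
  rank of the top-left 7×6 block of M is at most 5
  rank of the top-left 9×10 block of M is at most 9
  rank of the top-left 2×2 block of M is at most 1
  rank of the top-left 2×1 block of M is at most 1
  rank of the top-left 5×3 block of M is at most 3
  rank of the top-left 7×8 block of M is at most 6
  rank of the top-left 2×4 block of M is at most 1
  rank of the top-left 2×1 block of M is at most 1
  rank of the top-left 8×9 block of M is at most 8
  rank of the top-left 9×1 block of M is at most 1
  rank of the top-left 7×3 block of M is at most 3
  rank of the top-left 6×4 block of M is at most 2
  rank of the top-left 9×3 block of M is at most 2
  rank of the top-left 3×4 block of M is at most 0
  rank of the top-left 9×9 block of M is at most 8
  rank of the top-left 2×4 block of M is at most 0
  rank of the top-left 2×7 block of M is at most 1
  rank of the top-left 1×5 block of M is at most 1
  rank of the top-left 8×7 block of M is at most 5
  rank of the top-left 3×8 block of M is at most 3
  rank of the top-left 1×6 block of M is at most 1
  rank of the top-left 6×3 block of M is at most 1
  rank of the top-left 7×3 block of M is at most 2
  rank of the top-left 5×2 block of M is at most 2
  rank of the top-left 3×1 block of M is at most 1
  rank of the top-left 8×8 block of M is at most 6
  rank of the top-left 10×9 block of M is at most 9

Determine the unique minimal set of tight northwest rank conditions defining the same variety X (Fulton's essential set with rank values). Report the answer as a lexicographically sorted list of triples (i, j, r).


Computing R[i][j] = min implied NW-rank bound (n=10, 30 conditions):

  i=1: 0  0  0  0  1  1  1  1  1  1
  i=2: 0  0  0  0  1  1  1  2  2  2
  i=3: 0  0  0  0  1  2  2  3  3  3
  i=4: 1  1  1  1  2  3  3  4  4  4
  i=5: 1  1  1  2  3  4  4  5  5  5
  i=6: 1  1  1  2  3  4  4  5  6  6
  i=7: 1  2  2  3  4  5  5  6  7  7
  i=8: 1  2  2  3  4  5  5  6  7  8
  i=9: 1  2  2  3  4  5  6  7  8  9
  i=10: 1  2  3  4  5  6  7  8  9  10

reading off 1-entries of Δ²R: w = (5, 8, 6, 1, 4, 9, 2, 10, 7, 3).

ℓ(w)=22; the 6 essential cells (i,j,r):

[(2, 7, 1), (3, 4, 0), (6, 3, 1), (6, 7, 4), (8, 7, 5), (9, 3, 2)]


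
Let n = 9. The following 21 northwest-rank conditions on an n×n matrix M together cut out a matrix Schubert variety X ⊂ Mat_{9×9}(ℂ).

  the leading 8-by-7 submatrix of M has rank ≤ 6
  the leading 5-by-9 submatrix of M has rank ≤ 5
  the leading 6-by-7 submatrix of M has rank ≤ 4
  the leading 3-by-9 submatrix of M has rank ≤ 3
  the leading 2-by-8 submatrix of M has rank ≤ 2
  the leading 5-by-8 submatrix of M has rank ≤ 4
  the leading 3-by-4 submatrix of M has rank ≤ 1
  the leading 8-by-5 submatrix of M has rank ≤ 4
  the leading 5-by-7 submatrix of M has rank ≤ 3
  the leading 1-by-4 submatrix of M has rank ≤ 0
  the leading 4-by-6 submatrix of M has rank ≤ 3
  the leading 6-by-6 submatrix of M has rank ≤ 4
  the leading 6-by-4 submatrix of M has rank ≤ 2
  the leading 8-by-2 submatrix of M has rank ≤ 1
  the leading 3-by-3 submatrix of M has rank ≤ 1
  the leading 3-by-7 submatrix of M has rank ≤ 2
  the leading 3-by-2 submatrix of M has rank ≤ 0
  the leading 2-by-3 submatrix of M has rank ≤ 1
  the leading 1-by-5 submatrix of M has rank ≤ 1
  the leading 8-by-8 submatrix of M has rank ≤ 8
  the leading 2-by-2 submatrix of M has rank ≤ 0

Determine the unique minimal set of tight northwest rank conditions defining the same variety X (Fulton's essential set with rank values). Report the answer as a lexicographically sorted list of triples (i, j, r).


Recovering R(i,j) via the rank-extension bound from the 21 conditions:

  i=1: 0, 0, 0, 0, 1, 1, 1, 1, 1
  i=2: 0, 0, 1, 1, 2, 2, 2, 2, 2
  i=3: 0, 0, 1, 1, 2, 2, 2, 3, 3
  i=4: 1, 1, 2, 2, 3, 3, 3, 4, 4
  i=5: 1, 1, 2, 2, 3, 3, 3, 4, 5
  i=6: 1, 1, 2, 2, 3, 4, 4, 5, 6
  i=7: 1, 1, 2, 3, 4, 5, 5, 6, 7
  i=8: 1, 1, 2, 3, 4, 5, 6, 7, 8
  i=9: 1, 2, 3, 4, 5, 6, 7, 8, 9

giving w = (5, 3, 8, 1, 9, 6, 4, 7, 2) via Δ²R.

7 SE-corners of the 19-cell Rothe diagram give Ess(w):

[(1, 4, 0), (3, 2, 0), (3, 4, 1), (3, 7, 2), (5, 7, 3), (6, 4, 2), (8, 2, 1)]


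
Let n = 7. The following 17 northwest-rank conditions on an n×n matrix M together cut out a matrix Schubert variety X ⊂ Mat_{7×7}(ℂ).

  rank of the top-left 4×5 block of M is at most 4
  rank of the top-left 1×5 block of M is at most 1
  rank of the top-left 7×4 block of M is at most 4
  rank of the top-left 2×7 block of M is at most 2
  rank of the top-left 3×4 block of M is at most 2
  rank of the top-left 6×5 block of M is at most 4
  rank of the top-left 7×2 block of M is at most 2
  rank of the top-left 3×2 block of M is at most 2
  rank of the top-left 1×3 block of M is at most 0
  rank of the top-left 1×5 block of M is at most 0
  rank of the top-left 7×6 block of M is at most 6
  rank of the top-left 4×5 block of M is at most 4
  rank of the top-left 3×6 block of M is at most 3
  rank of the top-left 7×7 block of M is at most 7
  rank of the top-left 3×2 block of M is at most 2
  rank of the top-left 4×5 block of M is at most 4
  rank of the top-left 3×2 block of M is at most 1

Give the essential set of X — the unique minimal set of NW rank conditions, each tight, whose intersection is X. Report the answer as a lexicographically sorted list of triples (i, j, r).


Computing R[i][j] = min implied NW-rank bound (n=7, 17 conditions):

  i=1: 0 0 0 0 0 1 1
  i=2: 1 1 1 1 1 2 2
  i=3: 1 1 2 2 2 3 3
  i=4: 1 2 3 3 3 4 4
  i=5: 1 2 3 4 4 5 5
  i=6: 1 2 3 4 4 5 6
  i=7: 1 2 3 4 5 6 7

giving w = (6, 1, 3, 2, 4, 7, 5) via Δ²R.

Fulton essential set (3 of the 7 Rothe cells):

[(1, 5, 0), (3, 2, 1), (6, 5, 4)]
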